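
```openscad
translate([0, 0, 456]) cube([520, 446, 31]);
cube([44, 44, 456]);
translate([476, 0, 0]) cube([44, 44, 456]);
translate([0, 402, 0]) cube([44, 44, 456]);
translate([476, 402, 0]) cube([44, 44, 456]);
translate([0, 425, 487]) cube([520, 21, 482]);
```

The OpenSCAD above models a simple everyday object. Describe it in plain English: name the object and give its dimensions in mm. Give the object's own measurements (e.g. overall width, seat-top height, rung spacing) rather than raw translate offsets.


A chair. The seat is a 520×446×31 mm slab with its top at z = 487 mm, on four 44×44 mm corner legs (flush with the seat edges, standing on z = 0). A flat backrest 21 mm thick, 482 mm tall, spans the full seat width and rises from the seat top along its +y edge, rear face flush with the rear of the seat.


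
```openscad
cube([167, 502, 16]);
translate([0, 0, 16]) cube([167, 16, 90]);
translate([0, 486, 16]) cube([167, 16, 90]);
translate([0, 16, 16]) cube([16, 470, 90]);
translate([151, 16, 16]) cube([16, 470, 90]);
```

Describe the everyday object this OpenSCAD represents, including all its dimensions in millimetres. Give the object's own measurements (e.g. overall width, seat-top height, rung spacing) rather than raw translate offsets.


An open-topped rectangular box: outside dimensions 167×502×106 mm, with a uniform wall and base thickness of 16 mm. The base is a full 167×502 slab on the floor; four walls sit on top of the base. The front and back walls (the −y and +y sides) span the full width; the two side walls fit between them.


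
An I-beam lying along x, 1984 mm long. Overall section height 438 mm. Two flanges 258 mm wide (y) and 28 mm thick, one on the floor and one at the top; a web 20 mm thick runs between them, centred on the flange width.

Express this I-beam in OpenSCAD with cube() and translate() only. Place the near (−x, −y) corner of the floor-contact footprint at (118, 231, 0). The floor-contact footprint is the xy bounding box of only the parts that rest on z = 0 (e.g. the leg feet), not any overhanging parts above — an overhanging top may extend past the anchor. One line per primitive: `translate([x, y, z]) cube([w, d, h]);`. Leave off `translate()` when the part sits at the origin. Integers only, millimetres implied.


translate([118, 231, 0]) cube([1984, 258, 28]);
translate([118, 350, 28]) cube([1984, 20, 382]);
translate([118, 231, 410]) cube([1984, 258, 28]);


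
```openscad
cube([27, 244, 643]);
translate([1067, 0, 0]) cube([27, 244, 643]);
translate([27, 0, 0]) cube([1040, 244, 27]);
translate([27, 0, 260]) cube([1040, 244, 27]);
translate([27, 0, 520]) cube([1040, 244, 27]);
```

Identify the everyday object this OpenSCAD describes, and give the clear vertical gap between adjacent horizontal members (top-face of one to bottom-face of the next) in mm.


A bookshelf. The clear shelf gap is 233 mm.

Two tall side panels with 3 horizontal boards between them — a bookshelf. The first two shelf undersides are at z = 0 and z = 260; with shelf thickness 27, the clear gap is 260 − 0 − 27 = 233 mm.


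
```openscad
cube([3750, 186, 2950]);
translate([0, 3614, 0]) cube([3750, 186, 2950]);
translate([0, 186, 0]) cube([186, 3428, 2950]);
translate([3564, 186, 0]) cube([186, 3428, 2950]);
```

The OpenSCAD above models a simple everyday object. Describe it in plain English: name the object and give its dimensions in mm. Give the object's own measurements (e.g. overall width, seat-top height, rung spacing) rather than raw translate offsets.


The wall frame of a small rectangular building: four walls, each 2950 mm tall and 186 mm thick, enclosing a footprint 3750 mm (x) by 3800 mm (y) outside-to-outside, with no floor or roof. The front and back walls (the −y and +y sides) span the full width; the two side walls fit between them.


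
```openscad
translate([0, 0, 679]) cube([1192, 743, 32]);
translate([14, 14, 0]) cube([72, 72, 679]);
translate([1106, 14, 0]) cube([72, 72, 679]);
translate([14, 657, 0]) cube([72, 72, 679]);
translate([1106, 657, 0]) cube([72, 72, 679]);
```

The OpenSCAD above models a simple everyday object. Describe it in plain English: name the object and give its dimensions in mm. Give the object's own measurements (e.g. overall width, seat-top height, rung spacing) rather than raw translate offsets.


A table: top 1192 mm (x) × 743 mm (y), 32 mm thick, upper face at z = 711 mm, on four 72×72 mm square legs, each inset 14 mm from the nearest pair of top edges from z = 0 to the bottom of the top.


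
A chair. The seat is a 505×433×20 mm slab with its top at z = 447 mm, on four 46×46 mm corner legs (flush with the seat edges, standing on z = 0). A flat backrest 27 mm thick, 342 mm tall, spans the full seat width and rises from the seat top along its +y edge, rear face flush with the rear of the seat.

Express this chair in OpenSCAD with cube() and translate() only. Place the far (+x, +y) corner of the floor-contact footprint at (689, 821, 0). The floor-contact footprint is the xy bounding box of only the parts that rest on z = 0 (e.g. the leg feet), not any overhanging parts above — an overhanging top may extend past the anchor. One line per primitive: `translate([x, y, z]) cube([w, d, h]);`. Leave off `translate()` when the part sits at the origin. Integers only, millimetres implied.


translate([184, 388, 427]) cube([505, 433, 20]);
translate([184, 388, 0]) cube([46, 46, 427]);
translate([643, 388, 0]) cube([46, 46, 427]);
translate([184, 775, 0]) cube([46, 46, 427]);
translate([643, 775, 0]) cube([46, 46, 427]);
translate([184, 794, 447]) cube([505, 27, 342]);


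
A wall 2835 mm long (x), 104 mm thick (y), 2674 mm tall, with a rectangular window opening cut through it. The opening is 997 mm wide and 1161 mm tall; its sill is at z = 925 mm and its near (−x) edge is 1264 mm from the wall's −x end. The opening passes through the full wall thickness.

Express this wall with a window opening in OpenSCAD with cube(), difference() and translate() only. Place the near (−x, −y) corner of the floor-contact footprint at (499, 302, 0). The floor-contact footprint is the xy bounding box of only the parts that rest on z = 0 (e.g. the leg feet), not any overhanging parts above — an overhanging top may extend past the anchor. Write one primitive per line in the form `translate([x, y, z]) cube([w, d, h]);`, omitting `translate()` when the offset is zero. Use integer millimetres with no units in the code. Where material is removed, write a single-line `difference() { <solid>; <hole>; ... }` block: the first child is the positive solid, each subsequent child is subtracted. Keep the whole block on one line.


difference() { translate([499, 302, 0]) cube([2835, 104, 2674]); translate([1763, 302, 925]) cube([997, 104, 1161]); }


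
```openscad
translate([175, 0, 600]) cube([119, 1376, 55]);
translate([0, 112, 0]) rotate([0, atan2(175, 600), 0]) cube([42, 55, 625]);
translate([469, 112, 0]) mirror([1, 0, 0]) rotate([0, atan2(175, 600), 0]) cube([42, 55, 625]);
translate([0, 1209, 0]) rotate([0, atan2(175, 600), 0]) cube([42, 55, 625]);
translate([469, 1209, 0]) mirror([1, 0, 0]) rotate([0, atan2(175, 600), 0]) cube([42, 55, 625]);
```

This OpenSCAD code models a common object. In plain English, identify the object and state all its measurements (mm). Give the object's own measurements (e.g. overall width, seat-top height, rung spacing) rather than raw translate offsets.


A sawhorse. A 119×1376×55 mm beam (x, y, z) sits on two A-frame leg pairs. Each pair is two raked legs of 42×55 mm section (55 mm along y) splaying symmetrically in x. Each leg rises 600 mm vertically over 175 mm of horizontal reach and is 625 mm long along its own axis. Every leg's outer bottom edge rests on the floor and its outer top edge meets a bottom edge of the beam — the left legs (tilting toward +x) meet the beam's −x bottom edge, the right legs (their mirror images, tilting toward −x) meet its +x bottom edge — so the leg tops tuck under the beam, the beam's underside is 600 mm above the floor, and the feet are 469 mm apart outside-to-outside with the beam centred between them. The two leg pairs are set in 112 mm from either end of the beam.


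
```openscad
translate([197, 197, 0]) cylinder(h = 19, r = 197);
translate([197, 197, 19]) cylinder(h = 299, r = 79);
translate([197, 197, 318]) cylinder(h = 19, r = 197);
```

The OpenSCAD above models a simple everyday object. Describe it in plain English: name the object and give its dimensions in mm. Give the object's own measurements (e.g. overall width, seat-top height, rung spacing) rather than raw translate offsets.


A spool: two coaxial disc flanges of radius 197 mm and thickness 19 mm, joined by a core cylinder of radius 79 mm and height 299 mm. The lower flange rests on z = 0 and the three cylinders share a vertical axis.


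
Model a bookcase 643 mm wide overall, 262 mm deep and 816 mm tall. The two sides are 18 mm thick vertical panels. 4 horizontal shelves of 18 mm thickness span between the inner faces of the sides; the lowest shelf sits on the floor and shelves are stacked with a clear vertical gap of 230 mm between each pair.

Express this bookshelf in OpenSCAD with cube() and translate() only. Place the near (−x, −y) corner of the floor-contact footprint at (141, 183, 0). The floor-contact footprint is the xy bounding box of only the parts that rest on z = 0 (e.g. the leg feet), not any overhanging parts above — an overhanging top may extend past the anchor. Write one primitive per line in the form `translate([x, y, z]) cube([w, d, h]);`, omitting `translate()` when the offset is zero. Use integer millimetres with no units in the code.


translate([141, 183, 0]) cube([18, 262, 816]);
translate([766, 183, 0]) cube([18, 262, 816]);
translate([159, 183, 0]) cube([607, 262, 18]);
translate([159, 183, 248]) cube([607, 262, 18]);
translate([159, 183, 496]) cube([607, 262, 18]);
translate([159, 183, 744]) cube([607, 262, 18]);


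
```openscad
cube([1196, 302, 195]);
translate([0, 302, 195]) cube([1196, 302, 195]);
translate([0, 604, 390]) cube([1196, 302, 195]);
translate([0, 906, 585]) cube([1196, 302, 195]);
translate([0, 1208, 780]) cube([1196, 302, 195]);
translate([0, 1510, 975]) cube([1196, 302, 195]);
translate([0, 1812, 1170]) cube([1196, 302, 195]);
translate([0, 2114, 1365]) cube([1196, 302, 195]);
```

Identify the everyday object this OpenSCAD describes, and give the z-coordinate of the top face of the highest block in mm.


A staircase. The total rise is 1560 mm.

8 identical blocks, each offset up and back from the previous — a staircase. Each step is 195 mm tall and there are 8 of them, so the total rise is 8 × 195 = 1560 mm.


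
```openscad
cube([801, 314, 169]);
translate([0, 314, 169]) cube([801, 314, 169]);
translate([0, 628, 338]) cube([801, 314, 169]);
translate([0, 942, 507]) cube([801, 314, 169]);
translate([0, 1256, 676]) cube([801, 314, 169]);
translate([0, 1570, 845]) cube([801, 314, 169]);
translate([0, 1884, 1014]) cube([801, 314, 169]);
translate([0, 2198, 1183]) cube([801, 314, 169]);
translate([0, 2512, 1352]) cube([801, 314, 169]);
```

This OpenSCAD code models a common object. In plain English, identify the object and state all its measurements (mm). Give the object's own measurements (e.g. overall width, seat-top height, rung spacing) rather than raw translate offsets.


A straight staircase of 9 solid steps. Each step is 801 mm wide (x), 314 mm deep (y, the going) and 169 mm tall (the rise). The first step rests on the floor; each subsequent step sits one going further in +y and one rise higher in +z, directly behind and above the previous step with no overlap.


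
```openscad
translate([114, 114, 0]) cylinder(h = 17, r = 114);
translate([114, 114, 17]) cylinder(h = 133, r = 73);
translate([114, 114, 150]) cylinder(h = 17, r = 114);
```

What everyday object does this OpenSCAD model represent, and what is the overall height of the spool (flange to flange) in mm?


A spool. The overall height is 167 mm.

Three coaxial cylinders, large–small–large — a spool. Two 17 mm flanges and a 133 mm core give 17 + 133 + 17 = 167 mm.


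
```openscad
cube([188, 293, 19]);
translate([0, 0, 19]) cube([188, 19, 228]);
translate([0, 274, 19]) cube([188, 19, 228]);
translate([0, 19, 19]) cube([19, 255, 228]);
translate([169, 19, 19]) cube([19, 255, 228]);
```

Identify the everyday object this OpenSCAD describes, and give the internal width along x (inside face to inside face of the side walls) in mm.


An open box. The internal width is 150 mm.

A 188×293 base slab with four walls standing on it — an open box. The base is 188 mm wide and the walls are 19 mm thick, so the internal width is 188 − 2 × 19 = 150 mm.


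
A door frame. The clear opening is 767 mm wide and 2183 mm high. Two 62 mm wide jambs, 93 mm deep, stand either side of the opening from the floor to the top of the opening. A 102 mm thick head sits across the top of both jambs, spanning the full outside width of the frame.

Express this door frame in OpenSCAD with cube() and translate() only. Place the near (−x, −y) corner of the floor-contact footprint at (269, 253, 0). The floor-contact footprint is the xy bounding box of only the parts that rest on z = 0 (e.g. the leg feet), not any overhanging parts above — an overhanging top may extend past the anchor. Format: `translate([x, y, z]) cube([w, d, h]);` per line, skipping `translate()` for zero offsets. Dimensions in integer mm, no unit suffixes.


translate([269, 253, 0]) cube([62, 93, 2183]);
translate([1098, 253, 0]) cube([62, 93, 2183]);
translate([269, 253, 2183]) cube([891, 93, 102]);


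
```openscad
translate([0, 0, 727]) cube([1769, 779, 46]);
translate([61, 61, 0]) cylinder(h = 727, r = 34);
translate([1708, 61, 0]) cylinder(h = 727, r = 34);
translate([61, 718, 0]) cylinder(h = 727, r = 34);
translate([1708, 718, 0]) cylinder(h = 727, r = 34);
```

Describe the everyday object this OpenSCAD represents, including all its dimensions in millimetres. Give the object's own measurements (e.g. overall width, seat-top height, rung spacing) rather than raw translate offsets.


A table: top 1769 mm (x) × 779 mm (y), 46 mm thick, upper face at z = 773 mm, on four round legs of 68 mm diameter, each leg's bounding box inset 27 mm from the nearest pair of top edges from z = 0 to the bottom of the top.


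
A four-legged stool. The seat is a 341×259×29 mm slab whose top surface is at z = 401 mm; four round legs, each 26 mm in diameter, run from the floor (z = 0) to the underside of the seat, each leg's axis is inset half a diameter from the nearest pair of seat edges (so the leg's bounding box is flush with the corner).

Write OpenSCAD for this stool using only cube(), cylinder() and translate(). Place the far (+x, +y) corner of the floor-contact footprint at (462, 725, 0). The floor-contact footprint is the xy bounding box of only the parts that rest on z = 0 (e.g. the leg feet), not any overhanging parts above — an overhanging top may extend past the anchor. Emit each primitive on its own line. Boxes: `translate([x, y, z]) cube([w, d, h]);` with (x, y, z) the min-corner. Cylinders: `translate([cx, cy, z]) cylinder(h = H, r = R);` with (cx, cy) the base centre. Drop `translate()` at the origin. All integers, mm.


translate([121, 466, 372]) cube([341, 259, 29]);
translate([134, 479, 0]) cylinder(h = 372, r = 13);
translate([449, 479, 0]) cylinder(h = 372, r = 13);
translate([134, 712, 0]) cylinder(h = 372, r = 13);
translate([449, 712, 0]) cylinder(h = 372, r = 13);


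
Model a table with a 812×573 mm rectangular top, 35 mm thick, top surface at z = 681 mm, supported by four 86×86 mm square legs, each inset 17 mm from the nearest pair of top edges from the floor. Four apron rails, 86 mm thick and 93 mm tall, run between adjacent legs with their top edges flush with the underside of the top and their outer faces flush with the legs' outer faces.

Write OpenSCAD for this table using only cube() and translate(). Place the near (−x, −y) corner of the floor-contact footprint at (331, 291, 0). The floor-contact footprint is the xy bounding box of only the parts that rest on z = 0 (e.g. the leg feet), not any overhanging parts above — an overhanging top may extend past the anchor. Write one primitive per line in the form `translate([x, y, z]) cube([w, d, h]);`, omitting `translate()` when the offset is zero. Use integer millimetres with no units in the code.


translate([314, 274, 646]) cube([812, 573, 35]);
translate([331, 291, 0]) cube([86, 86, 646]);
translate([1023, 291, 0]) cube([86, 86, 646]);
translate([331, 744, 0]) cube([86, 86, 646]);
translate([1023, 744, 0]) cube([86, 86, 646]);
translate([417, 291, 553]) cube([606, 86, 93]);
translate([417, 744, 553]) cube([606, 86, 93]);
translate([331, 377, 553]) cube([86, 367, 93]);
translate([1023, 377, 553]) cube([86, 367, 93]);


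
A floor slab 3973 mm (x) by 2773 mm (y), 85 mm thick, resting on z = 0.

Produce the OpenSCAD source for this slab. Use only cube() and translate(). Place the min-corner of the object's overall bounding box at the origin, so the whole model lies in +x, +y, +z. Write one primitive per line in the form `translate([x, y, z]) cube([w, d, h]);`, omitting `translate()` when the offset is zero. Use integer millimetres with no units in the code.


cube([3973, 2773, 85]);


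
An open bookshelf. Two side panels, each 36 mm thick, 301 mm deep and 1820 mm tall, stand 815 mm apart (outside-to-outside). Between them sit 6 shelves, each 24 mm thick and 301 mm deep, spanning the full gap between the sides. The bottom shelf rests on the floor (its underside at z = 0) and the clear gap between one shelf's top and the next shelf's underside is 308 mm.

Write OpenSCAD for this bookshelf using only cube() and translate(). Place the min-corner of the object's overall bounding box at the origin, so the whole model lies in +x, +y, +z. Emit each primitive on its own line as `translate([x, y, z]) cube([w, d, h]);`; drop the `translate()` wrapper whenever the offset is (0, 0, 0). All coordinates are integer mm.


cube([36, 301, 1820]);
translate([779, 0, 0]) cube([36, 301, 1820]);
translate([36, 0, 0]) cube([743, 301, 24]);
translate([36, 0, 332]) cube([743, 301, 24]);
translate([36, 0, 664]) cube([743, 301, 24]);
translate([36, 0, 996]) cube([743, 301, 24]);
translate([36, 0, 1328]) cube([743, 301, 24]);
translate([36, 0, 1660]) cube([743, 301, 24]);


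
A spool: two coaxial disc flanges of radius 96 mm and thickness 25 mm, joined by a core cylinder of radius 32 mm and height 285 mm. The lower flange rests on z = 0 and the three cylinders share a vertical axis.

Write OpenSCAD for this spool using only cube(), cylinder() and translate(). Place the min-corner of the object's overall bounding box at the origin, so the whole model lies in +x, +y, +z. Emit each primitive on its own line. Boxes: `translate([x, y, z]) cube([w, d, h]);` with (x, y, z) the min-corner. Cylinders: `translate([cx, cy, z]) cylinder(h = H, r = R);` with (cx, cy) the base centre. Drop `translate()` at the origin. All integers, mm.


translate([96, 96, 0]) cylinder(h = 25, r = 96);
translate([96, 96, 25]) cylinder(h = 285, r = 32);
translate([96, 96, 310]) cylinder(h = 25, r = 96);


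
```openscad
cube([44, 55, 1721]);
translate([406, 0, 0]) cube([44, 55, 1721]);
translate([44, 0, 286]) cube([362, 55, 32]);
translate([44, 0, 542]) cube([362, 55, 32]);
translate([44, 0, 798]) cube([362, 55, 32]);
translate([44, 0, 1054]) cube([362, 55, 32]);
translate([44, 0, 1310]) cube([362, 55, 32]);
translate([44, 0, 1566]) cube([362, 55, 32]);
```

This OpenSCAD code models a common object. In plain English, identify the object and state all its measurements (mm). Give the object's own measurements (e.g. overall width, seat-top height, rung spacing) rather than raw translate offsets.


A straight ladder. Two 44×55 mm vertical rails, 1721 mm tall, stand 450 mm apart (outside-to-outside) with their front faces coplanar on the −y side. 6 rungs, each 55 mm deep and 32 mm tall, span between the inner faces of the rails, front faces flush with the rails. The lowest rung's underside is at z = 286 mm and rungs are spaced 256 mm apart (underside to underside).


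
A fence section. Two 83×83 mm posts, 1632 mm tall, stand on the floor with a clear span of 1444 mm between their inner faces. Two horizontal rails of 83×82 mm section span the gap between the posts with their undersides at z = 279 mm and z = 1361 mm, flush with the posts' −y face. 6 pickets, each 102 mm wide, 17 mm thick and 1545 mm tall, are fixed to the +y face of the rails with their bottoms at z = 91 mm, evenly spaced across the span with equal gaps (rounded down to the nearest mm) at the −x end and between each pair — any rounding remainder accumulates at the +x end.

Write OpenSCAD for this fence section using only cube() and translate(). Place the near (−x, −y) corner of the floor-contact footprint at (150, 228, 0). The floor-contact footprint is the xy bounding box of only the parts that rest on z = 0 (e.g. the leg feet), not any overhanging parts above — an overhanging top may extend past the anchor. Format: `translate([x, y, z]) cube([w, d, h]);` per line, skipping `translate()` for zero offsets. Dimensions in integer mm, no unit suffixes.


translate([150, 228, 0]) cube([83, 83, 1632]);
translate([1677, 228, 0]) cube([83, 83, 1632]);
translate([233, 228, 279]) cube([1444, 83, 82]);
translate([233, 228, 1361]) cube([1444, 83, 82]);
translate([351, 311, 91]) cube([102, 17, 1545]);
translate([571, 311, 91]) cube([102, 17, 1545]);
translate([791, 311, 91]) cube([102, 17, 1545]);
translate([1011, 311, 91]) cube([102, 17, 1545]);
translate([1231, 311, 91]) cube([102, 17, 1545]);
translate([1451, 311, 91]) cube([102, 17, 1545]);


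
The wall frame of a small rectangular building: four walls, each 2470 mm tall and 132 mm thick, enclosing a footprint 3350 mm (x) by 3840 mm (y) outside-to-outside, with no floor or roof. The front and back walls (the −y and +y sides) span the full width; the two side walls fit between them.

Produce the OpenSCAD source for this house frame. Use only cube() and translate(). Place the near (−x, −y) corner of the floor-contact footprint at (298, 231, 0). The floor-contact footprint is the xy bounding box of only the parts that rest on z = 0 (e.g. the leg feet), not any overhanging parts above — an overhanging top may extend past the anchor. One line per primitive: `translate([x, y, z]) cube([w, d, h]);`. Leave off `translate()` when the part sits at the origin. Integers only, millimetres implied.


translate([298, 231, 0]) cube([3350, 132, 2470]);
translate([298, 3939, 0]) cube([3350, 132, 2470]);
translate([298, 363, 0]) cube([132, 3576, 2470]);
translate([3516, 363, 0]) cube([132, 3576, 2470]);


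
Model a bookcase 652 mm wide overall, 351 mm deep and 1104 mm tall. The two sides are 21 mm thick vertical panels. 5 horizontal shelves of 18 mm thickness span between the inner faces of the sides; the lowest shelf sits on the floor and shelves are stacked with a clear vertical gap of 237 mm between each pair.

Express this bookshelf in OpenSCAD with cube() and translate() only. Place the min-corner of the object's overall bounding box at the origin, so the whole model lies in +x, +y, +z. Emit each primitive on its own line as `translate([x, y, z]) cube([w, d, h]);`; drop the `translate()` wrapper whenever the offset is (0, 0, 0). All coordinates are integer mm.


cube([21, 351, 1104]);
translate([631, 0, 0]) cube([21, 351, 1104]);
translate([21, 0, 0]) cube([610, 351, 18]);
translate([21, 0, 255]) cube([610, 351, 18]);
translate([21, 0, 510]) cube([610, 351, 18]);
translate([21, 0, 765]) cube([610, 351, 18]);
translate([21, 0, 1020]) cube([610, 351, 18]);


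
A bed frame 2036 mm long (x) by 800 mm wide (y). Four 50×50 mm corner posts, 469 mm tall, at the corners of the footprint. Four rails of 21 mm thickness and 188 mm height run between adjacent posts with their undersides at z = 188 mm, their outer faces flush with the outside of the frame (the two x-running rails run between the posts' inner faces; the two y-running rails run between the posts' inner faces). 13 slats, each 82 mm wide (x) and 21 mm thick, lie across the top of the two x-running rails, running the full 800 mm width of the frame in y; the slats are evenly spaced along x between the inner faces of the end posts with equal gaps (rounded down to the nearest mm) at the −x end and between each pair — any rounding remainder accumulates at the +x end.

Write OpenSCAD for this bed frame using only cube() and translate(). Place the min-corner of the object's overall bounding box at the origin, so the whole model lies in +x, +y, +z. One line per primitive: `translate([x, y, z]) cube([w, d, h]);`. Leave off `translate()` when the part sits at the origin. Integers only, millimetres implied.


cube([50, 50, 469]);
translate([0, 750, 0]) cube([50, 50, 469]);
translate([1986, 0, 0]) cube([50, 50, 469]);
translate([1986, 750, 0]) cube([50, 50, 469]);
translate([50, 0, 188]) cube([1936, 21, 188]);
translate([50, 779, 188]) cube([1936, 21, 188]);
translate([0, 50, 188]) cube([21, 700, 188]);
translate([2015, 50, 188]) cube([21, 700, 188]);
translate([112, 0, 376]) cube([82, 800, 21]);
translate([256, 0, 376]) cube([82, 800, 21]);
translate([400, 0, 376]) cube([82, 800, 21]);
translate([544, 0, 376]) cube([82, 800, 21]);
translate([688, 0, 376]) cube([82, 800, 21]);
translate([832, 0, 376]) cube([82, 800, 21]);
translate([976, 0, 376]) cube([82, 800, 21]);
translate([1120, 0, 376]) cube([82, 800, 21]);
translate([1264, 0, 376]) cube([82, 800, 21]);
translate([1408, 0, 376]) cube([82, 800, 21]);
translate([1552, 0, 376]) cube([82, 800, 21]);
translate([1696, 0, 376]) cube([82, 800, 21]);
translate([1840, 0, 376]) cube([82, 800, 21]);


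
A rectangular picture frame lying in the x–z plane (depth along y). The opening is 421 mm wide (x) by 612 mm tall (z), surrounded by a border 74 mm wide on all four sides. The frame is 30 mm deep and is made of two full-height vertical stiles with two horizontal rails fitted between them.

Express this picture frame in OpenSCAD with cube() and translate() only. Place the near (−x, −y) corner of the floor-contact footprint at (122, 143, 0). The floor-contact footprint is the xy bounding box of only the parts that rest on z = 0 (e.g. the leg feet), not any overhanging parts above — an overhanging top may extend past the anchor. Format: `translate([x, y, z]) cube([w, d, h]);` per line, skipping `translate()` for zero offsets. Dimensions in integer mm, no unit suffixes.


translate([122, 143, 0]) cube([74, 30, 760]);
translate([617, 143, 0]) cube([74, 30, 760]);
translate([196, 143, 0]) cube([421, 30, 74]);
translate([196, 143, 686]) cube([421, 30, 74]);


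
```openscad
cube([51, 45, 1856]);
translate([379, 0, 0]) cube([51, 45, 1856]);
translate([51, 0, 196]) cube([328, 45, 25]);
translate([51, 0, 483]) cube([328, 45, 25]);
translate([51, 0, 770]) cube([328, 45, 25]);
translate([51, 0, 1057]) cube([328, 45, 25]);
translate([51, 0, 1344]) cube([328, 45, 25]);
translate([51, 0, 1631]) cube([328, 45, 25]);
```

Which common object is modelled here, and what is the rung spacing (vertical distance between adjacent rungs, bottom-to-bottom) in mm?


A ladder. The rung spacing is 287 mm.

Two tall 51×45 posts with 6 short bars between them — a ladder. Adjacent rungs sit at z = 196 and z = 483, so the spacing is 483 − 196 = 287 mm.


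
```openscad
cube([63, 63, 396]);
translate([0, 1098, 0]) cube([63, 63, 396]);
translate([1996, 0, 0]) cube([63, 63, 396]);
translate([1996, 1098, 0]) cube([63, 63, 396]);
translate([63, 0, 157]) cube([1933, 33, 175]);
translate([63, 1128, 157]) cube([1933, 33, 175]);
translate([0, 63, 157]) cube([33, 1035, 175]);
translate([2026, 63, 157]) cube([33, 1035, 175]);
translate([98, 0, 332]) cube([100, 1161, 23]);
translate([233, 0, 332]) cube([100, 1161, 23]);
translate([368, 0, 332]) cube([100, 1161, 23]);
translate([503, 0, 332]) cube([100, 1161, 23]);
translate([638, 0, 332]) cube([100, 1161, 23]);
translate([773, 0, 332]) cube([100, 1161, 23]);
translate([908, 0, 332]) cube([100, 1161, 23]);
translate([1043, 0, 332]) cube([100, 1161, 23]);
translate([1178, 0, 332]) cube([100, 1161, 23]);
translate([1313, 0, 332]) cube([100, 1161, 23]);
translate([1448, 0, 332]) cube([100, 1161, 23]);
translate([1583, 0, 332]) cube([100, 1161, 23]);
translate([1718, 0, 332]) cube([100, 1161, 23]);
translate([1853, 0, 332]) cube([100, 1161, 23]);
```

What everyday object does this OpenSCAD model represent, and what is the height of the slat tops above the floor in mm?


A bed frame. The slat-top height is 355 mm.

Four posts, four rails, and a row of slats — a bed frame. Slats sit on the rails at z = 157 + 175 = 332; with slat thickness 23, the top is 355 mm.


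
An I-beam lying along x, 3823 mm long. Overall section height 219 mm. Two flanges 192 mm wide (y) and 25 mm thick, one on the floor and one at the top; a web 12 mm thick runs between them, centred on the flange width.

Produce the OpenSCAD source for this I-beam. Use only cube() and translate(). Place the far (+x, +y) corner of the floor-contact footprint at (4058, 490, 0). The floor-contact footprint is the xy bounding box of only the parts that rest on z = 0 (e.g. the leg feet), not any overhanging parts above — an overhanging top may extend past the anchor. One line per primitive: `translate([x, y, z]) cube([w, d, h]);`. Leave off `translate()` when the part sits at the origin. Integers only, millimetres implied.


translate([235, 298, 0]) cube([3823, 192, 25]);
translate([235, 388, 25]) cube([3823, 12, 169]);
translate([235, 298, 194]) cube([3823, 192, 25]);


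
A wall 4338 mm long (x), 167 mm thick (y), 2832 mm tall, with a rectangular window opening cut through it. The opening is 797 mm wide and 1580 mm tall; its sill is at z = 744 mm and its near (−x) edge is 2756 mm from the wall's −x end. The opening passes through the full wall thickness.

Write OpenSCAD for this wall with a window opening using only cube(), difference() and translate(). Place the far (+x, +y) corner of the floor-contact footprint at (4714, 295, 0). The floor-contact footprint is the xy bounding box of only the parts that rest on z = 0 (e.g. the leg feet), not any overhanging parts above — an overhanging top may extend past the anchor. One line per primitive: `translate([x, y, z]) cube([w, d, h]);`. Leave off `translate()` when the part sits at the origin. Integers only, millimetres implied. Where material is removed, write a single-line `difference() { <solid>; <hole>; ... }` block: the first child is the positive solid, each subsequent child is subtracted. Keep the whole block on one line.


difference() { translate([376, 128, 0]) cube([4338, 167, 2832]); translate([3132, 128, 744]) cube([797, 167, 1580]); }


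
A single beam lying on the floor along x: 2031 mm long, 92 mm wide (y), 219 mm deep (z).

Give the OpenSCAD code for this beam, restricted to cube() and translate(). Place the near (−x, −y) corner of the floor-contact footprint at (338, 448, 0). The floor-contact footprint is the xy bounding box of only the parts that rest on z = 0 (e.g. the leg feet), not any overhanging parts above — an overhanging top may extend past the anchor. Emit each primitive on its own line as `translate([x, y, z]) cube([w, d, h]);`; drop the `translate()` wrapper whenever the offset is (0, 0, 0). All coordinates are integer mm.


translate([338, 448, 0]) cube([2031, 92, 219]);


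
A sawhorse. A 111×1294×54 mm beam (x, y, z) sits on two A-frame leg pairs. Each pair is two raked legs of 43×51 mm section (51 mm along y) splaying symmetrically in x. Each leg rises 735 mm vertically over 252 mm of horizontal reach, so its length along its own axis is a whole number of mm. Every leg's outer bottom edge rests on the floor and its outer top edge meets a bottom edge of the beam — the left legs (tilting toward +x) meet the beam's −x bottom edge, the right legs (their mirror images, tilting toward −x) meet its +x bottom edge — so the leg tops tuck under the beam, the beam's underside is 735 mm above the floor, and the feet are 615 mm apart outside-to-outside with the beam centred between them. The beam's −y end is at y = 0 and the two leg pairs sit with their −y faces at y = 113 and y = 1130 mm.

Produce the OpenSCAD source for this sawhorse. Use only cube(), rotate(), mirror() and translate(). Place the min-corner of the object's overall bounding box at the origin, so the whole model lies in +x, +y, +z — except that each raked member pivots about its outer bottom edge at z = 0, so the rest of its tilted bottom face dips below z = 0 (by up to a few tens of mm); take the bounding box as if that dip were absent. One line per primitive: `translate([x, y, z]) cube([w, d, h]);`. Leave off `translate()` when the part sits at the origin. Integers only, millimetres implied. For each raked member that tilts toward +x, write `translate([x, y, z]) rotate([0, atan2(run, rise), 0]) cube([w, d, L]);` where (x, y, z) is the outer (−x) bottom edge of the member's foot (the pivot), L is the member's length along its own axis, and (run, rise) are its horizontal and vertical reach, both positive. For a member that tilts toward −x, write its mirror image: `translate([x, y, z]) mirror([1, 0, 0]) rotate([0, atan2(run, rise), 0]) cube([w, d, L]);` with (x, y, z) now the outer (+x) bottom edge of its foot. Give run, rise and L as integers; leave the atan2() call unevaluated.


translate([252, 0, 735]) cube([111, 1294, 54]);
translate([0, 113, 0]) rotate([0, atan2(252, 735), 0]) cube([43, 51, 777]);
translate([615, 113, 0]) mirror([1, 0, 0]) rotate([0, atan2(252, 735), 0]) cube([43, 51, 777]);
translate([0, 1130, 0]) rotate([0, atan2(252, 735), 0]) cube([43, 51, 777]);
translate([615, 1130, 0]) mirror([1, 0, 0]) rotate([0, atan2(252, 735), 0]) cube([43, 51, 777]);


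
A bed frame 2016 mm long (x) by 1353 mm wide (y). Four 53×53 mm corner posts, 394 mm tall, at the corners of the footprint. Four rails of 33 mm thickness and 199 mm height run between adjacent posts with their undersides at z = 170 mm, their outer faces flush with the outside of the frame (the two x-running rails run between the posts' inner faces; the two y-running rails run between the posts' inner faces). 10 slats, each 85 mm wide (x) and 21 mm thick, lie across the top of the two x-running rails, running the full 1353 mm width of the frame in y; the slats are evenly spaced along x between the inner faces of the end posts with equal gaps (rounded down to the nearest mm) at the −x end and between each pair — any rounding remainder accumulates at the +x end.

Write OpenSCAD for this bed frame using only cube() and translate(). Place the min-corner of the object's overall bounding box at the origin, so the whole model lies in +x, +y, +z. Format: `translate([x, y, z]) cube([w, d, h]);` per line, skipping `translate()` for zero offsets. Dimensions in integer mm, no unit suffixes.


cube([53, 53, 394]);
translate([0, 1300, 0]) cube([53, 53, 394]);
translate([1963, 0, 0]) cube([53, 53, 394]);
translate([1963, 1300, 0]) cube([53, 53, 394]);
translate([53, 0, 170]) cube([1910, 33, 199]);
translate([53, 1320, 170]) cube([1910, 33, 199]);
translate([0, 53, 170]) cube([33, 1247, 199]);
translate([1983, 53, 170]) cube([33, 1247, 199]);
translate([149, 0, 369]) cube([85, 1353, 21]);
translate([330, 0, 369]) cube([85, 1353, 21]);
translate([511, 0, 369]) cube([85, 1353, 21]);
translate([692, 0, 369]) cube([85, 1353, 21]);
translate([873, 0, 369]) cube([85, 1353, 21]);
translate([1054, 0, 369]) cube([85, 1353, 21]);
translate([1235, 0, 369]) cube([85, 1353, 21]);
translate([1416, 0, 369]) cube([85, 1353, 21]);
translate([1597, 0, 369]) cube([85, 1353, 21]);
translate([1778, 0, 369]) cube([85, 1353, 21]);


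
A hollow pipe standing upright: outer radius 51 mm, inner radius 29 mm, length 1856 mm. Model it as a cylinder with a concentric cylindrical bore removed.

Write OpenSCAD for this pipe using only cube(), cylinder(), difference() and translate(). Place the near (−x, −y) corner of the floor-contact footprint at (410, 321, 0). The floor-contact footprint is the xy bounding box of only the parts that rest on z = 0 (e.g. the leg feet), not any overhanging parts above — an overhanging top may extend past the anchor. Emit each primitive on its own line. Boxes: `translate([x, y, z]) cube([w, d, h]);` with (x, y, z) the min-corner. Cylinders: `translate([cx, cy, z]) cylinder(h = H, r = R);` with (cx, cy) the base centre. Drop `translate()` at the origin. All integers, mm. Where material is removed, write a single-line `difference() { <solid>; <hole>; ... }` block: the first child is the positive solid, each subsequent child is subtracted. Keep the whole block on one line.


difference() { translate([461, 372, 0]) cylinder(h = 1856, r = 51); translate([461, 372, 0]) cylinder(h = 1856, r = 29); }


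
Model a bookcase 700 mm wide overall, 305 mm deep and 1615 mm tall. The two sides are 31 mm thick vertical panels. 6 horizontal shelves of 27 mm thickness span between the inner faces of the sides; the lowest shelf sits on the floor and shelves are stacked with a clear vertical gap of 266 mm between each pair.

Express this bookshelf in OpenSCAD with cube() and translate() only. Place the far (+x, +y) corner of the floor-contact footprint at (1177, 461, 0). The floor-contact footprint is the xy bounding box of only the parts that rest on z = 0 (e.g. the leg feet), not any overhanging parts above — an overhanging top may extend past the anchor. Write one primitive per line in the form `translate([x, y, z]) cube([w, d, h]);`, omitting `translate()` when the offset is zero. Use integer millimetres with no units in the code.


translate([477, 156, 0]) cube([31, 305, 1615]);
translate([1146, 156, 0]) cube([31, 305, 1615]);
translate([508, 156, 0]) cube([638, 305, 27]);
translate([508, 156, 293]) cube([638, 305, 27]);
translate([508, 156, 586]) cube([638, 305, 27]);
translate([508, 156, 879]) cube([638, 305, 27]);
translate([508, 156, 1172]) cube([638, 305, 27]);
translate([508, 156, 1465]) cube([638, 305, 27]);


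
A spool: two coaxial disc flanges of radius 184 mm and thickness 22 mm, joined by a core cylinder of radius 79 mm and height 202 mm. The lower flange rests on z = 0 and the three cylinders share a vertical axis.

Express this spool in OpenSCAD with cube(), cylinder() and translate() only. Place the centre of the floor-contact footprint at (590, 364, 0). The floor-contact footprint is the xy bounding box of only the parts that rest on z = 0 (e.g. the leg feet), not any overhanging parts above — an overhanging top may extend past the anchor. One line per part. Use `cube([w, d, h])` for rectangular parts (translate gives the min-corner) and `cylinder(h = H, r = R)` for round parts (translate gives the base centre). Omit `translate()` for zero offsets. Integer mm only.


translate([590, 364, 0]) cylinder(h = 22, r = 184);
translate([590, 364, 22]) cylinder(h = 202, r = 79);
translate([590, 364, 224]) cylinder(h = 22, r = 184);


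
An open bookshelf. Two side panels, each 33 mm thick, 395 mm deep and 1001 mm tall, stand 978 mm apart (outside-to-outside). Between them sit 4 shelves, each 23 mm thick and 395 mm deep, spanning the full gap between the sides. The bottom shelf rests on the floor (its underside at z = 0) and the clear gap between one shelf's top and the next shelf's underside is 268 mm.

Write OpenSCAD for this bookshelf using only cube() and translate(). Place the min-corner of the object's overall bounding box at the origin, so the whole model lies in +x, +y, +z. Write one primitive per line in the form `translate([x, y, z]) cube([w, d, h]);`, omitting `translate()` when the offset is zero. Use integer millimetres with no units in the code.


cube([33, 395, 1001]);
translate([945, 0, 0]) cube([33, 395, 1001]);
translate([33, 0, 0]) cube([912, 395, 23]);
translate([33, 0, 291]) cube([912, 395, 23]);
translate([33, 0, 582]) cube([912, 395, 23]);
translate([33, 0, 873]) cube([912, 395, 23]);


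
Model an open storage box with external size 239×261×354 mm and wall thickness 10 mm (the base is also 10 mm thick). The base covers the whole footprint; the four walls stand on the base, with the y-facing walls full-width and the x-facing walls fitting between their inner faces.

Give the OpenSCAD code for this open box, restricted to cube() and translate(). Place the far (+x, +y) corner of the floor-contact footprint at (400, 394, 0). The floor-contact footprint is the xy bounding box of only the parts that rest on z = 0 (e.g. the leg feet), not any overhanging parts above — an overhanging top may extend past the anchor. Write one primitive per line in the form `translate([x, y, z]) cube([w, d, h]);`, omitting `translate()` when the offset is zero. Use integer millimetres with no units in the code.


translate([161, 133, 0]) cube([239, 261, 10]);
translate([161, 133, 10]) cube([239, 10, 344]);
translate([161, 384, 10]) cube([239, 10, 344]);
translate([161, 143, 10]) cube([10, 241, 344]);
translate([390, 143, 10]) cube([10, 241, 344]);
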